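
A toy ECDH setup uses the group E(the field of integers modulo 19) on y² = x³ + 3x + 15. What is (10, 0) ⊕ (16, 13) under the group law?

(10, 0) + (16, 13). λ = (13 - 0)/(16 - 10) ≡ 13/6 mod 19. 6⁻¹ ≡ 16 (mod 19) since 6·16 = 96 ≡ 1, so λ ≡ 18.
  x = λ² - 10 - 16 = 324 - 26 ≡ 13; y = λ·(10 - 13) - 0 ≡ 3. → (13, 3)

(13, 3)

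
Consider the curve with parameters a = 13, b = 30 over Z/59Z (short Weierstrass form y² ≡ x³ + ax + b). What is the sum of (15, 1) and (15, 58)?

O

The two points share x = 15 and their y-coordinates satisfy 1 + 58 ≡ 0 (mod 59), so they are inverses. Their sum is ∞.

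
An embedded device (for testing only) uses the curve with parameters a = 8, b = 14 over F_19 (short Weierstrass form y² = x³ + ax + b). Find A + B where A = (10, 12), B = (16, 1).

(18, 9)

(10, 12) + (16, 1). λ = (1 - 12)/(16 - 10) ≡ 8/6 mod 19. 6⁻¹ ≡ 16 (mod 19), so λ ≡ 14.
  x = λ² - 10 - 16 = 196 - 26 ≡ 18; y = λ·(10 - 18) - 12 ≡ 9. → (18, 9)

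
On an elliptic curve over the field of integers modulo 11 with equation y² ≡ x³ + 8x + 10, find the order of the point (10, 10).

7

2P: tangent at (10, 10): λ = (3·10² + 8)/(2·10) ≡ 0/9. 9⁻¹ ≡ 5 (mod 11) since 9·5 = 45 ≡ 1, so λ ≡ 0·5 ≡ 0.
  x = λ² - 10 - 10 = 0 - 20 ≡ 2; y = λ·(10 - 2) - 10 ≡ 1. → (2, 1)
3P: (2, 1) + (10, 10). λ = (10 - 1)/(10 - 2) ≡ 9/8 mod 11. 8⁻¹ ≡ 7 (mod 11) since 8·7 = 56 ≡ 1, so λ ≡ 8.
  x = λ² - 2 - 10 = 64 - 12 ≡ 8; y = λ·(2 - 8) - 1 ≡ 6. → (8, 6)
4P: (8, 6) + (10, 10). λ = (10 - 6)/(10 - 8) ≡ 4/2 mod 11. 2⁻¹ ≡ 6 (mod 11), so λ ≡ 2.
  x = λ² - 8 - 10 = 4 - 18 ≡ 8; y = λ·(8 - 8) - 6 ≡ 5. → (8, 5)
5P: (8, 5) + (10, 10). λ = (10 - 5)/(10 - 8) ≡ 5/2 mod 11. 2⁻¹ ≡ 6 (mod 11), so λ ≡ 8.
  x = λ² - 8 - 10 = 64 - 18 ≡ 2; y = λ·(8 - 2) - 5 ≡ 10. → (2, 10)
6P: (2, 10) + (10, 10). λ = (10 - 10)/(10 - 2) ≡ 0/8 mod 11. 8⁻¹ ≡ 7 (mod 11), so λ ≡ 0.
  x = λ² - 2 - 10 = 0 - 12 ≡ 10; y = λ·(2 - 10) - 10 ≡ 1. → (10, 1)
7P: (10, 1) + (10, 10): same x and y₁ ≡ -y₂, so the sum is 𝒪.
7P = 𝒪, so the order is 7.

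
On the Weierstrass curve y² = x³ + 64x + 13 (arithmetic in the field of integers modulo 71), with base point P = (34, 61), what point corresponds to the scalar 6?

Repeated addition: build up to 6P.
2P: tangent at (34, 61): λ = (3·34² + 64)/(2·61) ≡ 53/51. 51⁻¹ ≡ 39 (mod 71), so λ ≡ 53·39 ≡ 8.
  x = λ² - 34 - 34 = 64 - 68 ≡ 67; y = λ·(34 - 67) - 61 ≡ 30. → (67, 30)
3P: (67, 30) + (34, 61). λ = (61 - 30)/(34 - 67) ≡ 31/38 mod 71. 38⁻¹ ≡ 43 (mod 71), so λ ≡ 55.
  x = λ² - 67 - 34 = 3025 - 101 ≡ 13; y = λ·(67 - 13) - 30 ≡ 29. → (13, 29)
4P: (13, 29) + (34, 61). λ = (61 - 29)/(34 - 13) ≡ 32/21 mod 71. 21⁻¹ ≡ 44 (mod 71), so λ ≡ 59.
  x = λ² - 13 - 34 = 3481 - 47 ≡ 26; y = λ·(13 - 26) - 29 ≡ 56. → (26, 56)
5P: (26, 56) + (34, 61). λ = (61 - 56)/(34 - 26) ≡ 5/8 mod 71. 8⁻¹ ≡ 9 (mod 71), so λ ≡ 45.
  x = λ² - 26 - 34 = 2025 - 60 ≡ 48; y = λ·(26 - 48) - 56 ≡ 19. → (48, 19)
6P: (48, 19) + (34, 61). λ = (61 - 19)/(34 - 48) ≡ 42/57 mod 71. 57⁻¹ ≡ 5 (mod 71) since 57·5 = 285 ≡ 1, so λ ≡ 68.
  x = λ² - 48 - 34 = 4624 - 82 ≡ 69; y = λ·(48 - 69) - 19 ≡ 44. → (69, 44)

(69, 44)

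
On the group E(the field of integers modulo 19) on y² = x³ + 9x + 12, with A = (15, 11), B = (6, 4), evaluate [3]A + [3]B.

(5, 12)

First 3A:
Repeated addition: build up to 3A.
2A: tangent at (15, 11): λ = (3·15² + 9)/(2·11) ≡ 0/3. 3⁻¹ ≡ 13 (mod 19) since 3·13 = 39 ≡ 1, so λ ≡ 0·13 ≡ 0.
  x = λ² - 15 - 15 = 0 - 30 ≡ 8; y = λ·(15 - 8) - 11 ≡ 8. → (8, 8)
3A: (8, 8) + (15, 11). λ = (11 - 8)/(15 - 8) ≡ 3/7 mod 19. 7⁻¹ ≡ 11 (mod 19), so λ ≡ 14.
  x = λ² - 8 - 15 = 196 - 23 ≡ 2; y = λ·(8 - 2) - 8 ≡ 0. → (2, 0)
3A = (2, 0).
Next 3B:
Repeated addition: build up to 3B.
2B: tangent at (6, 4): λ = (3·6² + 9)/(2·4) ≡ 3/8. 8⁻¹ ≡ 12 (mod 19), so λ ≡ 3·12 ≡ 17.
  x = λ² - 6 - 6 = 289 - 12 ≡ 11; y = λ·(6 - 11) - 4 ≡ 6. → (11, 6)
3B: (11, 6) + (6, 4). λ = (4 - 6)/(6 - 11) ≡ 17/14 mod 19. 14⁻¹ ≡ 15 (mod 19) since 14·15 = 210 ≡ 1, so λ ≡ 8.
  x = λ² - 11 - 6 = 64 - 17 ≡ 9; y = λ·(11 - 9) - 6 ≡ 10. → (9, 10)
3B = (9, 10).
Finally 3A + 3B:
(2, 0) + (9, 10). λ = (10 - 0)/(9 - 2) ≡ 10/7 mod 19. 7⁻¹ ≡ 11 (mod 19) since 7·11 = 77 ≡ 1, so λ ≡ 15.
  x = λ² - 2 - 9 = 225 - 11 ≡ 5; y = λ·(2 - 5) - 0 ≡ 12. → (5, 12)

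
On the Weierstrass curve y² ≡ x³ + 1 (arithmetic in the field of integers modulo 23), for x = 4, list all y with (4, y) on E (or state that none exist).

none

x³ + 0x + 1 = 65 ≡ 19 (mod 23).
19 is a non-residue mod 23; no y exists.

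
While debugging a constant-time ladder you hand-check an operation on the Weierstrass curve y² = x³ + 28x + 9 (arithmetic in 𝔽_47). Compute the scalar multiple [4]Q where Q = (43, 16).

Double-and-add on 4 = (100)₂. Start with Q = (43, 16) for the leading 1-bit.
double: tangent at (43, 16): λ = (3·43² + 28)/(2·16) ≡ 29/32. 32⁻¹ ≡ 25 (mod 47) since 32·25 = 800 ≡ 1, so λ ≡ 29·25 ≡ 20.
  x = λ² - 43 - 43 = 400 - 86 ≡ 32; y = λ·(43 - 32) - 16 ≡ 16. → (32, 16)
double: tangent at (32, 16): λ = (3·32² + 28)/(2·16) ≡ 45/32. 32⁻¹ ≡ 25 (mod 47), so λ ≡ 45·25 ≡ 44.
  x = λ² - 32 - 32 = 1936 - 64 ≡ 39; y = λ·(32 - 39) - 16 ≡ 5. → (39, 5)

(39, 5)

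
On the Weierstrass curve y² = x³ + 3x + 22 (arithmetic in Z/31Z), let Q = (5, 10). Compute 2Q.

(8, 0)

tangent at (5, 10): λ = (3·5² + 3)/(2·10) ≡ 16/20. 20⁻¹ ≡ 14 (mod 31), so λ ≡ 16·14 ≡ 7.
  x = λ² - 5 - 5 = 49 - 10 ≡ 8; y = λ·(5 - 8) - 10 ≡ 0. → (8, 0)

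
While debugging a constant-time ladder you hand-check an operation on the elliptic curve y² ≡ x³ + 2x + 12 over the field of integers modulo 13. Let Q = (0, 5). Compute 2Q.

(12, 3)

tangent at (0, 5): λ = (3·0² + 2)/(2·5) ≡ 2/10. 10⁻¹ ≡ 4 (mod 13) since 10·4 = 40 ≡ 1, so λ ≡ 2·4 ≡ 8.
  x = λ² - 0 - 0 = 64 - 0 ≡ 12; y = λ·(0 - 12) - 5 ≡ 3. → (12, 3)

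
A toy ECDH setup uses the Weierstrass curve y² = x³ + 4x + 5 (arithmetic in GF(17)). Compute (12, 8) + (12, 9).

The two points share x = 12 and their y-coordinates satisfy 8 + 9 ≡ 0 (mod 17), so they are inverses. Their sum is 𝒪.

O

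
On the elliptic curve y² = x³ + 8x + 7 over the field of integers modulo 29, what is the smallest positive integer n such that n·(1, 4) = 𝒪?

12

2P: tangent at (1, 4): λ = (3·1² + 8)/(2·4) ≡ 11/8. 8⁻¹ ≡ 11 (mod 29), so λ ≡ 11·11 ≡ 5.
  x = λ² - 1 - 1 = 25 - 2 ≡ 23; y = λ·(1 - 23) - 4 ≡ 2. → (23, 2)
3P: (23, 2) + (1, 4). λ = (4 - 2)/(1 - 23) ≡ 2/7 mod 29. 7⁻¹ ≡ 25 (mod 29) since 7·25 = 175 ≡ 1, so λ ≡ 21.
  x = λ² - 23 - 1 = 441 - 24 ≡ 11; y = λ·(23 - 11) - 2 ≡ 18. → (11, 18)
4P: (11, 18) + (1, 4). λ = (4 - 18)/(1 - 11) ≡ 15/19 mod 29. 19⁻¹ ≡ 26 (mod 29), so λ ≡ 13.
  x = λ² - 11 - 1 = 169 - 12 ≡ 12; y = λ·(11 - 12) - 18 ≡ 27. → (12, 27)
5P: (12, 27) + (1, 4). λ = (4 - 27)/(1 - 12) ≡ 6/18 mod 29. 18⁻¹ ≡ 21 (mod 29) since 18·21 = 378 ≡ 1, so λ ≡ 10.
  x = λ² - 12 - 1 = 100 - 13 ≡ 0; y = λ·(12 - 0) - 27 ≡ 6. → (0, 6)
6P: (0, 6) + (1, 4). λ = (4 - 6)/(1 - 0) ≡ 27/1 mod 29. 1⁻¹ ≡ 1 (mod 29), so λ ≡ 27.
  x = λ² - 0 - 1 = 729 - 1 ≡ 3; y = λ·(0 - 3) - 6 ≡ 0. → (3, 0)
7P: (3, 0) + (1, 4). λ = (4 - 0)/(1 - 3) ≡ 4/27 mod 29. 27⁻¹ ≡ 14 (mod 29), so λ ≡ 27.
  x = λ² - 3 - 1 = 729 - 4 ≡ 0; y = λ·(3 - 0) - 0 ≡ 23. → (0, 23)
8P: (0, 23) + (1, 4). λ = (4 - 23)/(1 - 0) ≡ 10/1 mod 29. 1⁻¹ ≡ 1 (mod 29), so λ ≡ 10.
  x = λ² - 0 - 1 = 100 - 1 ≡ 12; y = λ·(0 - 12) - 23 ≡ 2. → (12, 2)
9P: (12, 2) + (1, 4). λ = (4 - 2)/(1 - 12) ≡ 2/18 mod 29. 18⁻¹ ≡ 21 (mod 29) since 18·21 = 378 ≡ 1, so λ ≡ 13.
  x = λ² - 12 - 1 = 169 - 13 ≡ 11; y = λ·(12 - 11) - 2 ≡ 11. → (11, 11)
10P: (11, 11) + (1, 4). λ = (4 - 11)/(1 - 11) ≡ 22/19 mod 29. 19⁻¹ ≡ 26 (mod 29) since 19·26 = 494 ≡ 1, so λ ≡ 21.
  x = λ² - 11 - 1 = 441 - 12 ≡ 23; y = λ·(11 - 23) - 11 ≡ 27. → (23, 27)
11P: (23, 27) + (1, 4). λ = (4 - 27)/(1 - 23) ≡ 6/7 mod 29. 7⁻¹ ≡ 25 (mod 29) since 7·25 = 175 ≡ 1, so λ ≡ 5.
  x = λ² - 23 - 1 = 25 - 24 ≡ 1; y = λ·(23 - 1) - 27 ≡ 25. → (1, 25)
12P: (1, 25) + (1, 4): same x and y₁ ≡ -y₂, so the sum is 𝒪.
12P = 𝒪, so the order is 12.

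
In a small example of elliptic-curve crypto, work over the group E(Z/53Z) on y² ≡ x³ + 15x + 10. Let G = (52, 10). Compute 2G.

(15, 18)

tangent at (52, 10): λ = (3·52² + 15)/(2·10) ≡ 18/20. 20⁻¹ ≡ 8 (mod 53), so λ ≡ 18·8 ≡ 38.
  x = λ² - 52 - 52 = 1444 - 104 ≡ 15; y = λ·(52 - 15) - 10 ≡ 18. → (15, 18)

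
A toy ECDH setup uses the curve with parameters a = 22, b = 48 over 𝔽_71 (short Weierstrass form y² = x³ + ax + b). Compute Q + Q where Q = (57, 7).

(37, 53)

tangent at (57, 7): λ = (3·57² + 22)/(2·7) ≡ 42/14. 14⁻¹ ≡ 66 (mod 71), so λ ≡ 42·66 ≡ 3.
  x = λ² - 57 - 57 = 9 - 114 ≡ 37; y = λ·(57 - 37) - 7 ≡ 53. → (37, 53)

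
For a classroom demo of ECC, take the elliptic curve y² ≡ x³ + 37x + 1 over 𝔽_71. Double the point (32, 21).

tangent at (32, 21): λ = (3·32² + 37)/(2·21) ≡ 56/42. 42⁻¹ ≡ 22 (mod 71) since 42·22 = 924 ≡ 1, so λ ≡ 56·22 ≡ 25.
  x = λ² - 32 - 32 = 625 - 64 ≡ 64; y = λ·(32 - 64) - 21 ≡ 31. → (64, 31)

(64, 31)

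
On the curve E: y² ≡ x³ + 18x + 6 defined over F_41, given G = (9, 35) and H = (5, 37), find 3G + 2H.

(26, 16)

First 3G:
Repeated addition: build up to 3G.
2G: tangent at (9, 35): λ = (3·9² + 18)/(2·35) ≡ 15/29. 29⁻¹ ≡ 17 (mod 41) since 29·17 = 493 ≡ 1, so λ ≡ 15·17 ≡ 9.
  x = λ² - 9 - 9 = 81 - 18 ≡ 22; y = λ·(9 - 22) - 35 ≡ 12. → (22, 12)
3G: (22, 12) + (9, 35). λ = (35 - 12)/(9 - 22) ≡ 23/28 mod 41. 28⁻¹ ≡ 22 (mod 41) since 28·22 = 616 ≡ 1, so λ ≡ 14.
  x = λ² - 22 - 9 = 196 - 31 ≡ 1; y = λ·(22 - 1) - 12 ≡ 36. → (1, 36)
3G = (1, 36).
Next 2H:
Repeated addition: build up to 2H.
2H: tangent at (5, 37): λ = (3·5² + 18)/(2·37) ≡ 11/33. 33⁻¹ ≡ 5 (mod 41), so λ ≡ 11·5 ≡ 14.
  x = λ² - 5 - 5 = 196 - 10 ≡ 22; y = λ·(5 - 22) - 37 ≡ 12. → (22, 12)
2H = (22, 12).
Finally 3G + 2H:
(1, 36) + (22, 12). λ = (12 - 36)/(22 - 1) ≡ 17/21 mod 41. 21⁻¹ ≡ 2 (mod 41), so λ ≡ 34.
  x = λ² - 1 - 22 = 1156 - 23 ≡ 26; y = λ·(1 - 26) - 36 ≡ 16. → (26, 16)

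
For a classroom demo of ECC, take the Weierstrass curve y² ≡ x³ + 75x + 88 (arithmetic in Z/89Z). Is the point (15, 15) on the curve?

y² = 15² ≡ 47; x³ + 75x + 88 = 4588 ≡ 49 (mod 89). 47 ≠ 49.

no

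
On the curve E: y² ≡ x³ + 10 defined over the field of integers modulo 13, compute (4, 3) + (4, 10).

The two points share x = 4 and their y-coordinates satisfy 3 + 10 ≡ 0 (mod 13), so they are inverses. Their sum is the point at infinity.

O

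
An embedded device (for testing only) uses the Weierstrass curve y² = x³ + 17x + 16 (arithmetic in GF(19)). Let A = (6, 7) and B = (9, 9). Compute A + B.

(6, 7) + (9, 9). λ = (9 - 7)/(9 - 6) ≡ 2/3 mod 19. 3⁻¹ ≡ 13 (mod 19), so λ ≡ 7.
  x = λ² - 6 - 9 = 49 - 15 ≡ 15; y = λ·(6 - 15) - 7 ≡ 6. → (15, 6)

(15, 6)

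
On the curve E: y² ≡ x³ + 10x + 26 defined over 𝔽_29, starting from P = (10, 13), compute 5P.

(13, 27)

Repeated addition: build up to 5P.
2P: tangent at (10, 13): λ = (3·10² + 10)/(2·13) ≡ 20/26. 26⁻¹ ≡ 19 (mod 29), so λ ≡ 20·19 ≡ 3.
  x = λ² - 10 - 10 = 9 - 20 ≡ 18; y = λ·(10 - 18) - 13 ≡ 21. → (18, 21)
3P: (18, 21) + (10, 13). λ = (13 - 21)/(10 - 18) ≡ 21/21 mod 29. 21⁻¹ ≡ 18 (mod 29), so λ ≡ 1.
  x = λ² - 18 - 10 = 1 - 28 ≡ 2; y = λ·(18 - 2) - 21 ≡ 24. → (2, 24)
4P: (2, 24) + (10, 13). λ = (13 - 24)/(10 - 2) ≡ 18/8 mod 29. 8⁻¹ ≡ 11 (mod 29), so λ ≡ 24.
  x = λ² - 2 - 10 = 576 - 12 ≡ 13; y = λ·(2 - 13) - 24 ≡ 2. → (13, 2)
5P: (13, 2) + (10, 13). λ = (13 - 2)/(10 - 13) ≡ 11/26 mod 29. 26⁻¹ ≡ 19 (mod 29) since 26·19 = 494 ≡ 1, so λ ≡ 6.
  x = λ² - 13 - 10 = 36 - 23 ≡ 13; y = λ·(13 - 13) - 2 ≡ 27. → (13, 27)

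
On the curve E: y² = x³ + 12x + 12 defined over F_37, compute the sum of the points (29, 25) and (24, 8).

(0, 7)

(29, 25) + (24, 8). λ = (8 - 25)/(24 - 29) ≡ 20/32 mod 37. 32⁻¹ ≡ 22 (mod 37), so λ ≡ 33.
  x = λ² - 29 - 24 = 1089 - 53 ≡ 0; y = λ·(29 - 0) - 25 ≡ 7. → (0, 7)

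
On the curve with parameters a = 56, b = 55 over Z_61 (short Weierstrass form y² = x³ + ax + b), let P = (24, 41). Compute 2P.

tangent at (24, 41): λ = (3·24² + 56)/(2·41) ≡ 15/21. 21⁻¹ ≡ 32 (mod 61), so λ ≡ 15·32 ≡ 53.
  x = λ² - 24 - 24 = 2809 - 48 ≡ 16; y = λ·(24 - 16) - 41 ≡ 17. → (16, 17)

(16, 17)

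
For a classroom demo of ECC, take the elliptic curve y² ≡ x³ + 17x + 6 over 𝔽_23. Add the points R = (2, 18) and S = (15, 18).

(6, 5)

(2, 18) + (15, 18). λ = (18 - 18)/(15 - 2) ≡ 0/13 mod 23. 13⁻¹ ≡ 16 (mod 23), so λ ≡ 0.
  x = λ² - 2 - 15 = 0 - 17 ≡ 6; y = λ·(2 - 6) - 18 ≡ 5. → (6, 5)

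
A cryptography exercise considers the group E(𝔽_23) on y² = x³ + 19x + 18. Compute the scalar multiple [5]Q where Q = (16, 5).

Repeated addition: build up to 5Q.
2Q: tangent at (16, 5): λ = (3·16² + 19)/(2·5) ≡ 5/10. 10⁻¹ ≡ 7 (mod 23), so λ ≡ 5·7 ≡ 12.
  x = λ² - 16 - 16 = 144 - 32 ≡ 20; y = λ·(16 - 20) - 5 ≡ 16. → (20, 16)
3Q: (20, 16) + (16, 5). λ = (5 - 16)/(16 - 20) ≡ 12/19 mod 23. 19⁻¹ ≡ 17 (mod 23), so λ ≡ 20.
  x = λ² - 20 - 16 = 400 - 36 ≡ 19; y = λ·(20 - 19) - 16 ≡ 4. → (19, 4)
4Q: (19, 4) + (16, 5). λ = (5 - 4)/(16 - 19) ≡ 1/20 mod 23. 20⁻¹ ≡ 15 (mod 23), so λ ≡ 15.
  x = λ² - 19 - 16 = 225 - 35 ≡ 6; y = λ·(19 - 6) - 4 ≡ 7. → (6, 7)
5Q: (6, 7) + (16, 5). λ = (5 - 7)/(16 - 6) ≡ 21/10 mod 23. 10⁻¹ ≡ 7 (mod 23), so λ ≡ 9.
  x = λ² - 6 - 16 = 81 - 22 ≡ 13; y = λ·(6 - 13) - 7 ≡ 22. → (13, 22)

(13, 22)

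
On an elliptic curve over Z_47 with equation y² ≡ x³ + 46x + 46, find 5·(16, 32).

(23, 8)

Write Q = (16, 32).
Double-and-add on 5 = (101)₂. Start with Q = (16, 32) for the leading 1-bit.
double: tangent at (16, 32): λ = (3·16² + 46)/(2·32) ≡ 15/17. 17⁻¹ ≡ 36 (mod 47), so λ ≡ 15·36 ≡ 23.
  x = λ² - 16 - 16 = 529 - 32 ≡ 27; y = λ·(16 - 27) - 32 ≡ 44. → (27, 44)
double: tangent at (27, 44): λ = (3·27² + 46)/(2·44) ≡ 24/41. 41⁻¹ ≡ 39 (mod 47) since 41·39 = 1599 ≡ 1, so λ ≡ 24·39 ≡ 43.
  x = λ² - 27 - 27 = 1849 - 54 ≡ 9; y = λ·(27 - 9) - 44 ≡ 25. → (9, 25)
add Q: (9, 25) + (16, 32). λ = (32 - 25)/(16 - 9) ≡ 7/7 mod 47. 7⁻¹ ≡ 27 (mod 47), so λ ≡ 1.
  x = λ² - 9 - 16 = 1 - 25 ≡ 23; y = λ·(9 - 23) - 25 ≡ 8. → (23, 8)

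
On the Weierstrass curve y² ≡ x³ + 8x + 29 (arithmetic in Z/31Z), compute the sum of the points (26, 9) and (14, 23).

(7, 5)

(26, 9) + (14, 23). λ = (23 - 9)/(14 - 26) ≡ 14/19 mod 31. 19⁻¹ ≡ 18 (mod 31), so λ ≡ 4.
  x = λ² - 26 - 14 = 16 - 40 ≡ 7; y = λ·(26 - 7) - 9 ≡ 5. → (7, 5)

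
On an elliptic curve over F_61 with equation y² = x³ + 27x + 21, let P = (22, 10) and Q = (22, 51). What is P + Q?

The two points share x = 22 and their y-coordinates satisfy 10 + 51 ≡ 0 (mod 61), so they are inverses. Their sum is the point at infinity.

O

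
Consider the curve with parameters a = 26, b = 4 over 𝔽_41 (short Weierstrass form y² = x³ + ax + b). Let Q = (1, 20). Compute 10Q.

Double-and-add on 10 = (1010)₂. Start with Q = (1, 20) for the leading 1-bit.
double: tangent at (1, 20): λ = (3·1² + 26)/(2·20) ≡ 29/40. 40⁻¹ ≡ 40 (mod 41), so λ ≡ 29·40 ≡ 12.
  x = λ² - 1 - 1 = 144 - 2 ≡ 19; y = λ·(1 - 19) - 20 ≡ 10. → (19, 10)
double: tangent at (19, 10): λ = (3·19² + 26)/(2·10) ≡ 2/20. 20⁻¹ ≡ 39 (mod 41), so λ ≡ 2·39 ≡ 37.
  x = λ² - 19 - 19 = 1369 - 38 ≡ 19; y = λ·(19 - 19) - 10 ≡ 31. → (19, 31)
add Q: (19, 31) + (1, 20). λ = (20 - 31)/(1 - 19) ≡ 30/23 mod 41. 23⁻¹ ≡ 25 (mod 41) since 23·25 = 575 ≡ 1, so λ ≡ 12.
  x = λ² - 19 - 1 = 144 - 20 ≡ 1; y = λ·(19 - 1) - 31 ≡ 21. → (1, 21)
double: tangent at (1, 21): λ = (3·1² + 26)/(2·21) ≡ 29/1. 1⁻¹ ≡ 1 (mod 41) since 1·1 = 1 ≡ 1, so λ ≡ 29·1 ≡ 29.
  x = λ² - 1 - 1 = 841 - 2 ≡ 19; y = λ·(1 - 19) - 21 ≡ 31. → (19, 31)

(19, 31)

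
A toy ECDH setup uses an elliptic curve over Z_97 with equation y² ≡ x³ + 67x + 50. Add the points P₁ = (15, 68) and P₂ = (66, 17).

(15, 68) + (66, 17). λ = (17 - 68)/(66 - 15) ≡ 46/51 mod 97. 51⁻¹ ≡ 78 (mod 97) since 51·78 = 3978 ≡ 1, so λ ≡ 96.
  x = λ² - 15 - 66 = 9216 - 81 ≡ 17; y = λ·(15 - 17) - 68 ≡ 31. → (17, 31)

(17, 31)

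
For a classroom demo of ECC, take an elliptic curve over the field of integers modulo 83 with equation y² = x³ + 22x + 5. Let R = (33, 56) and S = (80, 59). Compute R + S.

(19, 12)

(33, 56) + (80, 59). λ = (59 - 56)/(80 - 33) ≡ 3/47 mod 83. 47⁻¹ ≡ 53 (mod 83) since 47·53 = 2491 ≡ 1, so λ ≡ 76.
  x = λ² - 33 - 80 = 5776 - 113 ≡ 19; y = λ·(33 - 19) - 56 ≡ 12. → (19, 12)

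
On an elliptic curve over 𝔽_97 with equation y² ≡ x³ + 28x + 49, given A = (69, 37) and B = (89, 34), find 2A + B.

(67, 40)

First 2A:
Repeated addition: build up to 2A.
2A: tangent at (69, 37): λ = (3·69² + 28)/(2·37) ≡ 52/74. 74⁻¹ ≡ 59 (mod 97) since 74·59 = 4366 ≡ 1, so λ ≡ 52·59 ≡ 61.
  x = λ² - 69 - 69 = 3721 - 138 ≡ 91; y = λ·(69 - 91) - 37 ≡ 76. → (91, 76)
2A = (91, 76).
Finally 2A + B:
(91, 76) + (89, 34). λ = (34 - 76)/(89 - 91) ≡ 55/95 mod 97. 95⁻¹ ≡ 48 (mod 97), so λ ≡ 21.
  x = λ² - 91 - 89 = 441 - 180 ≡ 67; y = λ·(91 - 67) - 76 ≡ 40. → (67, 40)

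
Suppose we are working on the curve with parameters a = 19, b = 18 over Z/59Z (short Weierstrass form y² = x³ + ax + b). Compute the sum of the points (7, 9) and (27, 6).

(7, 9) + (27, 6). λ = (6 - 9)/(27 - 7) ≡ 56/20 mod 59. 20⁻¹ ≡ 3 (mod 59), so λ ≡ 50.
  x = λ² - 7 - 27 = 2500 - 34 ≡ 47; y = λ·(7 - 47) - 9 ≡ 56. → (47, 56)

(47, 56)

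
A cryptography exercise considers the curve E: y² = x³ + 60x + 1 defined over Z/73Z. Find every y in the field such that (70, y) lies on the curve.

x³ + 60x + 1 = 347201 ≡ 13 (mod 73).
13 is a non-residue mod 73; no y exists.

none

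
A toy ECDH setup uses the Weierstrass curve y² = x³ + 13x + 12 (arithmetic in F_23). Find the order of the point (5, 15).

2P: tangent at (5, 15): λ = (3·5² + 13)/(2·15) ≡ 19/7. 7⁻¹ ≡ 10 (mod 23), so λ ≡ 19·10 ≡ 6.
  x = λ² - 5 - 5 = 36 - 10 ≡ 3; y = λ·(5 - 3) - 15 ≡ 20. → (3, 20)
3P: (3, 20) + (5, 15). λ = (15 - 20)/(5 - 3) ≡ 18/2 mod 23. 2⁻¹ ≡ 12 (mod 23) since 2·12 = 24 ≡ 1, so λ ≡ 9.
  x = λ² - 3 - 5 = 81 - 8 ≡ 4; y = λ·(3 - 4) - 20 ≡ 17. → (4, 17)
4P: (4, 17) + (5, 15). λ = (15 - 17)/(5 - 4) ≡ 21/1 mod 23. 1⁻¹ ≡ 1 (mod 23), so λ ≡ 21.
  x = λ² - 4 - 5 = 441 - 9 ≡ 18; y = λ·(4 - 18) - 17 ≡ 11. → (18, 11)
5P: (18, 11) + (5, 15). λ = (15 - 11)/(5 - 18) ≡ 4/10 mod 23. 10⁻¹ ≡ 7 (mod 23) since 10·7 = 70 ≡ 1, so λ ≡ 5.
  x = λ² - 18 - 5 = 25 - 23 ≡ 2; y = λ·(18 - 2) - 11 ≡ 0. → (2, 0)
6P: (2, 0) + (5, 15). λ = (15 - 0)/(5 - 2) ≡ 15/3 mod 23. 3⁻¹ ≡ 8 (mod 23) since 3·8 = 24 ≡ 1, so λ ≡ 5.
  x = λ² - 2 - 5 = 25 - 7 ≡ 18; y = λ·(2 - 18) - 0 ≡ 12. → (18, 12)
7P: (18, 12) + (5, 15). λ = (15 - 12)/(5 - 18) ≡ 3/10 mod 23. 10⁻¹ ≡ 7 (mod 23) since 10·7 = 70 ≡ 1, so λ ≡ 21.
  x = λ² - 18 - 5 = 441 - 23 ≡ 4; y = λ·(18 - 4) - 12 ≡ 6. → (4, 6)
8P: (4, 6) + (5, 15). λ = (15 - 6)/(5 - 4) ≡ 9/1 mod 23. 1⁻¹ ≡ 1 (mod 23), so λ ≡ 9.
  x = λ² - 4 - 5 = 81 - 9 ≡ 3; y = λ·(4 - 3) - 6 ≡ 3. → (3, 3)
9P: (3, 3) + (5, 15). λ = (15 - 3)/(5 - 3) ≡ 12/2 mod 23. 2⁻¹ ≡ 12 (mod 23) since 2·12 = 24 ≡ 1, so λ ≡ 6.
  x = λ² - 3 - 5 = 36 - 8 ≡ 5; y = λ·(3 - 5) - 3 ≡ 8. → (5, 8)
10P: (5, 8) + (5, 15): same x and y₁ ≡ -y₂, so the sum is the point at infinity.
10P = the point at infinity, so the order is 10.

10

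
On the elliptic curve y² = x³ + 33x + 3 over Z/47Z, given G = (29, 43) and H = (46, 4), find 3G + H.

First 3G:
Repeated addition: build up to 3G.
2G: tangent at (29, 43): λ = (3·29² + 33)/(2·43) ≡ 18/39. 39⁻¹ ≡ 41 (mod 47), so λ ≡ 18·41 ≡ 33.
  x = λ² - 29 - 29 = 1089 - 58 ≡ 44; y = λ·(29 - 44) - 43 ≡ 26. → (44, 26)
3G: (44, 26) + (29, 43). λ = (43 - 26)/(29 - 44) ≡ 17/32 mod 47. 32⁻¹ ≡ 25 (mod 47) since 32·25 = 800 ≡ 1, so λ ≡ 2.
  x = λ² - 44 - 29 = 4 - 73 ≡ 25; y = λ·(44 - 25) - 26 ≡ 12. → (25, 12)
3G = (25, 12).
Finally 3G + H:
(25, 12) + (46, 4). λ = (4 - 12)/(46 - 25) ≡ 39/21 mod 47. 21⁻¹ ≡ 9 (mod 47), so λ ≡ 22.
  x = λ² - 25 - 46 = 484 - 71 ≡ 37; y = λ·(25 - 37) - 12 ≡ 6. → (37, 6)

(37, 6)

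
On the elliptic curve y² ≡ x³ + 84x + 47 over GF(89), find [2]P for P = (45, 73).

(24, 32)

tangent at (45, 73): λ = (3·45² + 84)/(2·73) ≡ 18/57. 57⁻¹ ≡ 25 (mod 89), so λ ≡ 18·25 ≡ 5.
  x = λ² - 45 - 45 = 25 - 90 ≡ 24; y = λ·(45 - 24) - 73 ≡ 32. → (24, 32)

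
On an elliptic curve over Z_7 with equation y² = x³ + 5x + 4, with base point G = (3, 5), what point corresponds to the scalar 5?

(5, 0)

Repeated addition: build up to 5G.
2G: tangent at (3, 5): λ = (3·3² + 5)/(2·5) ≡ 4/3. 3⁻¹ ≡ 5 (mod 7) since 3·5 = 15 ≡ 1, so λ ≡ 4·5 ≡ 6.
  x = λ² - 3 - 3 = 36 - 6 ≡ 2; y = λ·(3 - 2) - 5 ≡ 1. → (2, 1)
3G: (2, 1) + (3, 5). λ = (5 - 1)/(3 - 2) ≡ 4/1 mod 7. 1⁻¹ ≡ 1 (mod 7), so λ ≡ 4.
  x = λ² - 2 - 3 = 16 - 5 ≡ 4; y = λ·(2 - 4) - 1 ≡ 5. → (4, 5)
4G: (4, 5) + (3, 5). λ = (5 - 5)/(3 - 4) ≡ 0/6 mod 7. 6⁻¹ ≡ 6 (mod 7), so λ ≡ 0.
  x = λ² - 4 - 3 = 0 - 7 ≡ 0; y = λ·(4 - 0) - 5 ≡ 2. → (0, 2)
5G: (0, 2) + (3, 5). λ = (5 - 2)/(3 - 0) ≡ 3/3 mod 7. 3⁻¹ ≡ 5 (mod 7) since 3·5 = 15 ≡ 1, so λ ≡ 1.
  x = λ² - 0 - 3 = 1 - 3 ≡ 5; y = λ·(0 - 5) - 2 ≡ 0. → (5, 0)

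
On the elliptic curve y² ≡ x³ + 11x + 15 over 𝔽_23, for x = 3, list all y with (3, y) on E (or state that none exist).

11, 12

x³ + 11x + 15 = 75 ≡ 6 (mod 23).
Square roots of 6 mod 23: 11 and 12 (since 11² = 121 ≡ 6).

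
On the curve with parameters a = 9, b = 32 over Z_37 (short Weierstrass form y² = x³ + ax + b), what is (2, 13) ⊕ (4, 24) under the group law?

(2, 13) + (4, 24). λ = (24 - 13)/(4 - 2) ≡ 11/2 mod 37. 2⁻¹ ≡ 19 (mod 37), so λ ≡ 24.
  x = λ² - 2 - 4 = 576 - 6 ≡ 15; y = λ·(2 - 15) - 13 ≡ 8. → (15, 8)

(15, 8)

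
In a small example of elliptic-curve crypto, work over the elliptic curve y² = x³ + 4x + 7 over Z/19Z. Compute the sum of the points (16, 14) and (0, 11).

(16, 14) + (0, 11). λ = (11 - 14)/(0 - 16) ≡ 16/3 mod 19. 3⁻¹ ≡ 13 (mod 19), so λ ≡ 18.
  x = λ² - 16 - 0 = 324 - 16 ≡ 4; y = λ·(16 - 4) - 14 ≡ 12. → (4, 12)

(4, 12)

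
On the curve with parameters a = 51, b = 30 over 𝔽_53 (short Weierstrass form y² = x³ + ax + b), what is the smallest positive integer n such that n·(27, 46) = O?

2P: tangent at (27, 46): λ = (3·27² + 51)/(2·46) ≡ 12/39. 39⁻¹ ≡ 34 (mod 53), so λ ≡ 12·34 ≡ 37.
  x = λ² - 27 - 27 = 1369 - 54 ≡ 43; y = λ·(27 - 43) - 46 ≡ 51. → (43, 51)
3P: (43, 51) + (27, 46). λ = (46 - 51)/(27 - 43) ≡ 48/37 mod 53. 37⁻¹ ≡ 43 (mod 53), so λ ≡ 50.
  x = λ² - 43 - 27 = 2500 - 70 ≡ 45; y = λ·(43 - 45) - 51 ≡ 8. → (45, 8)
4P: (45, 8) + (27, 46). λ = (46 - 8)/(27 - 45) ≡ 38/35 mod 53. 35⁻¹ ≡ 50 (mod 53), so λ ≡ 45.
  x = λ² - 45 - 27 = 2025 - 72 ≡ 45; y = λ·(45 - 45) - 8 ≡ 45. → (45, 45)
5P: (45, 45) + (27, 46). λ = (46 - 45)/(27 - 45) ≡ 1/35 mod 53. 35⁻¹ ≡ 50 (mod 53), so λ ≡ 50.
  x = λ² - 45 - 27 = 2500 - 72 ≡ 43; y = λ·(45 - 43) - 45 ≡ 2. → (43, 2)
6P: (43, 2) + (27, 46). λ = (46 - 2)/(27 - 43) ≡ 44/37 mod 53. 37⁻¹ ≡ 43 (mod 53) since 37·43 = 1591 ≡ 1, so λ ≡ 37.
  x = λ² - 43 - 27 = 1369 - 70 ≡ 27; y = λ·(43 - 27) - 2 ≡ 7. → (27, 7)
7P: (27, 7) + (27, 46): same x and y₁ ≡ -y₂, so the sum is O.
7P = O, so the order is 7.

7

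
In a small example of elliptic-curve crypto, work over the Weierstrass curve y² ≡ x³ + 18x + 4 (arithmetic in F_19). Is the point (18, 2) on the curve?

y² = 2² ≡ 4; x³ + 18x + 4 = 6160 ≡ 4 (mod 19). 4 = 4.

yes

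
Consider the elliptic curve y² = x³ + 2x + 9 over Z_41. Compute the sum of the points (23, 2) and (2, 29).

(21, 13)

(23, 2) + (2, 29). λ = (29 - 2)/(2 - 23) ≡ 27/20 mod 41. 20⁻¹ ≡ 39 (mod 41), so λ ≡ 28.
  x = λ² - 23 - 2 = 784 - 25 ≡ 21; y = λ·(23 - 21) - 2 ≡ 13. → (21, 13)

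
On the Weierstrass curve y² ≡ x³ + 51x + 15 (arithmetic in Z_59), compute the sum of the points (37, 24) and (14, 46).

(2, 40)

(37, 24) + (14, 46). λ = (46 - 24)/(14 - 37) ≡ 22/36 mod 59. 36⁻¹ ≡ 41 (mod 59) since 36·41 = 1476 ≡ 1, so λ ≡ 17.
  x = λ² - 37 - 14 = 289 - 51 ≡ 2; y = λ·(37 - 2) - 24 ≡ 40. → (2, 40)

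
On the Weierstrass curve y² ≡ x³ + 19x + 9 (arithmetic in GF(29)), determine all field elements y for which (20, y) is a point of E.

x³ + 19x + 9 = 8389 ≡ 8 (mod 29).
8 is a non-residue mod 29; no y exists.

none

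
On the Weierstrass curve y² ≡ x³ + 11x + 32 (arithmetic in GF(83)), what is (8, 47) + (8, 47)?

(79, 16)

tangent at (8, 47): λ = (3·8² + 11)/(2·47) ≡ 37/11. 11⁻¹ ≡ 68 (mod 83), so λ ≡ 37·68 ≡ 26.
  x = λ² - 8 - 8 = 676 - 16 ≡ 79; y = λ·(8 - 79) - 47 ≡ 16. → (79, 16)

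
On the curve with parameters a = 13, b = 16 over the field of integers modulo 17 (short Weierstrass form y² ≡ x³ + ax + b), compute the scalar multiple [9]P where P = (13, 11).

(15, 13)

Repeated addition: build up to 9P.
2P: tangent at (13, 11): λ = (3·13² + 13)/(2·11) ≡ 10/5. 5⁻¹ ≡ 7 (mod 17) since 5·7 = 35 ≡ 1, so λ ≡ 10·7 ≡ 2.
  x = λ² - 13 - 13 = 4 - 26 ≡ 12; y = λ·(13 - 12) - 11 ≡ 8. → (12, 8)
3P: (12, 8) + (13, 11). λ = (11 - 8)/(13 - 12) ≡ 3/1 mod 17. 1⁻¹ ≡ 1 (mod 17), so λ ≡ 3.
  x = λ² - 12 - 13 = 9 - 25 ≡ 1; y = λ·(12 - 1) - 8 ≡ 8. → (1, 8)
4P: (1, 8) + (13, 11). λ = (11 - 8)/(13 - 1) ≡ 3/12 mod 17. 12⁻¹ ≡ 10 (mod 17), so λ ≡ 13.
  x = λ² - 1 - 13 = 169 - 14 ≡ 2; y = λ·(1 - 2) - 8 ≡ 13. → (2, 13)
5P: (2, 13) + (13, 11). λ = (11 - 13)/(13 - 2) ≡ 15/11 mod 17. 11⁻¹ ≡ 14 (mod 17) since 11·14 = 154 ≡ 1, so λ ≡ 6.
  x = λ² - 2 - 13 = 36 - 15 ≡ 4; y = λ·(2 - 4) - 13 ≡ 9. → (4, 9)
6P: (4, 9) + (13, 11). λ = (11 - 9)/(13 - 4) ≡ 2/9 mod 17. 9⁻¹ ≡ 2 (mod 17), so λ ≡ 4.
  x = λ² - 4 - 13 = 16 - 17 ≡ 16; y = λ·(4 - 16) - 9 ≡ 11. → (16, 11)
7P: (16, 11) + (13, 11). λ = (11 - 11)/(13 - 16) ≡ 0/14 mod 17. 14⁻¹ ≡ 11 (mod 17), so λ ≡ 0.
  x = λ² - 16 - 13 = 0 - 29 ≡ 5; y = λ·(16 - 5) - 11 ≡ 6. → (5, 6)
8P: (5, 6) + (13, 11). λ = (11 - 6)/(13 - 5) ≡ 5/8 mod 17. 8⁻¹ ≡ 15 (mod 17) since 8·15 = 120 ≡ 1, so λ ≡ 7.
  x = λ² - 5 - 13 = 49 - 18 ≡ 14; y = λ·(5 - 14) - 6 ≡ 16. → (14, 16)
9P: (14, 16) + (13, 11). λ = (11 - 16)/(13 - 14) ≡ 12/16 mod 17. 16⁻¹ ≡ 16 (mod 17) since 16·16 = 256 ≡ 1, so λ ≡ 5.
  x = λ² - 14 - 13 = 25 - 27 ≡ 15; y = λ·(14 - 15) - 16 ≡ 13. → (15, 13)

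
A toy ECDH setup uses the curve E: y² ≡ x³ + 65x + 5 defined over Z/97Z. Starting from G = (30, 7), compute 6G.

Repeated addition: build up to 6G.
2G: tangent at (30, 7): λ = (3·30² + 65)/(2·7) ≡ 49/14. 14⁻¹ ≡ 7 (mod 97) since 14·7 = 98 ≡ 1, so λ ≡ 49·7 ≡ 52.
  x = λ² - 30 - 30 = 2704 - 60 ≡ 25; y = λ·(30 - 25) - 7 ≡ 59. → (25, 59)
3G: (25, 59) + (30, 7). λ = (7 - 59)/(30 - 25) ≡ 45/5 mod 97. 5⁻¹ ≡ 39 (mod 97) since 5·39 = 195 ≡ 1, so λ ≡ 9.
  x = λ² - 25 - 30 = 81 - 55 ≡ 26; y = λ·(25 - 26) - 59 ≡ 29. → (26, 29)
4G: (26, 29) + (30, 7). λ = (7 - 29)/(30 - 26) ≡ 75/4 mod 97. 4⁻¹ ≡ 73 (mod 97), so λ ≡ 43.
  x = λ² - 26 - 30 = 1849 - 56 ≡ 47; y = λ·(26 - 47) - 29 ≡ 38. → (47, 38)
5G: (47, 38) + (30, 7). λ = (7 - 38)/(30 - 47) ≡ 66/80 mod 97. 80⁻¹ ≡ 57 (mod 97), so λ ≡ 76.
  x = λ² - 47 - 30 = 5776 - 77 ≡ 73; y = λ·(47 - 73) - 38 ≡ 23. → (73, 23)
6G: (73, 23) + (30, 7). λ = (7 - 23)/(30 - 73) ≡ 81/54 mod 97. 54⁻¹ ≡ 9 (mod 97), so λ ≡ 50.
  x = λ² - 73 - 30 = 2500 - 103 ≡ 69; y = λ·(73 - 69) - 23 ≡ 80. → (69, 80)

(69, 80)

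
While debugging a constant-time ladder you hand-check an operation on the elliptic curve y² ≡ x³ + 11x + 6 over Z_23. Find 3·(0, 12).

(12, 7)

Write G = (0, 12).
Repeated addition: build up to 3G.
2G: tangent at (0, 12): λ = (3·0² + 11)/(2·12) ≡ 11/1. 1⁻¹ ≡ 1 (mod 23) since 1·1 = 1 ≡ 1, so λ ≡ 11·1 ≡ 11.
  x = λ² - 0 - 0 = 121 - 0 ≡ 6; y = λ·(0 - 6) - 12 ≡ 14. → (6, 14)
3G: (6, 14) + (0, 12). λ = (12 - 14)/(0 - 6) ≡ 21/17 mod 23. 17⁻¹ ≡ 19 (mod 23) since 17·19 = 323 ≡ 1, so λ ≡ 8.
  x = λ² - 6 - 0 = 64 - 6 ≡ 12; y = λ·(6 - 12) - 14 ≡ 7. → (12, 7)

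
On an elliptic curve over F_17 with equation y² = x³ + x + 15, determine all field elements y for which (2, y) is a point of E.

x³ + 1x + 15 = 25 ≡ 8 (mod 17).
Square roots of 8 mod 17: 5 and 12 (since 5² = 25 ≡ 8).

5, 12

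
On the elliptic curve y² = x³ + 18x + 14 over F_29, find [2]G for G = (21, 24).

tangent at (21, 24): λ = (3·21² + 18)/(2·24) ≡ 7/19. 19⁻¹ ≡ 26 (mod 29), so λ ≡ 7·26 ≡ 8.
  x = λ² - 21 - 21 = 64 - 42 ≡ 22; y = λ·(21 - 22) - 24 ≡ 26. → (22, 26)

(22, 26)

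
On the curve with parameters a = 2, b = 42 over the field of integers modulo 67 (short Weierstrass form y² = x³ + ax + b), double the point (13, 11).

(36, 2)

tangent at (13, 11): λ = (3·13² + 2)/(2·11) ≡ 40/22. 22⁻¹ ≡ 64 (mod 67) since 22·64 = 1408 ≡ 1, so λ ≡ 40·64 ≡ 14.
  x = λ² - 13 - 13 = 196 - 26 ≡ 36; y = λ·(13 - 36) - 11 ≡ 2. → (36, 2)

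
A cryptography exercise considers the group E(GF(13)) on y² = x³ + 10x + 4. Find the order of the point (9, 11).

2P: tangent at (9, 11): λ = (3·9² + 10)/(2·11) ≡ 6/9. 9⁻¹ ≡ 3 (mod 13) since 9·3 = 27 ≡ 1, so λ ≡ 6·3 ≡ 5.
  x = λ² - 9 - 9 = 25 - 18 ≡ 7; y = λ·(9 - 7) - 11 ≡ 12. → (7, 12)
3P: (7, 12) + (9, 11). λ = (11 - 12)/(9 - 7) ≡ 12/2 mod 13. 2⁻¹ ≡ 7 (mod 13) since 2·7 = 14 ≡ 1, so λ ≡ 6.
  x = λ² - 7 - 9 = 36 - 16 ≡ 7; y = λ·(7 - 7) - 12 ≡ 1. → (7, 1)
4P: (7, 1) + (9, 11). λ = (11 - 1)/(9 - 7) ≡ 10/2 mod 13. 2⁻¹ ≡ 7 (mod 13), so λ ≡ 5.
  x = λ² - 7 - 9 = 25 - 16 ≡ 9; y = λ·(7 - 9) - 1 ≡ 2. → (9, 2)
5P: (9, 2) + (9, 11): same x and y₁ ≡ -y₂, so the sum is 𝒪.
5P = 𝒪, so the order is 5.

5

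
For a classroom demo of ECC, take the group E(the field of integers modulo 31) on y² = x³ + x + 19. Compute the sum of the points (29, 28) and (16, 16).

(14, 24)

(29, 28) + (16, 16). λ = (16 - 28)/(16 - 29) ≡ 19/18 mod 31. 18⁻¹ ≡ 19 (mod 31), so λ ≡ 20.
  x = λ² - 29 - 16 = 400 - 45 ≡ 14; y = λ·(29 - 14) - 28 ≡ 24. → (14, 24)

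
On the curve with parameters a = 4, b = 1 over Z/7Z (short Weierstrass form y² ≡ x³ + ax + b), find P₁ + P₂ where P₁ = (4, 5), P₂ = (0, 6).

(4, 5) + (0, 6). λ = (6 - 5)/(0 - 4) ≡ 1/3 mod 7. 3⁻¹ ≡ 5 (mod 7) since 3·5 = 15 ≡ 1, so λ ≡ 5.
  x = λ² - 4 - 0 = 25 - 4 ≡ 0; y = λ·(4 - 0) - 5 ≡ 1. → (0, 1)

(0, 1)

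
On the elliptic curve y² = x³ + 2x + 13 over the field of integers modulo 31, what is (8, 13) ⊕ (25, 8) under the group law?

(8, 13) + (25, 8). λ = (8 - 13)/(25 - 8) ≡ 26/17 mod 31. 17⁻¹ ≡ 11 (mod 31) since 17·11 = 187 ≡ 1, so λ ≡ 7.
  x = λ² - 8 - 25 = 49 - 33 ≡ 16; y = λ·(8 - 16) - 13 ≡ 24. → (16, 24)

(16, 24)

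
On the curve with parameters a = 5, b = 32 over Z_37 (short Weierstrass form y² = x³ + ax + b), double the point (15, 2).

tangent at (15, 2): λ = (3·15² + 5)/(2·2) ≡ 14/4. 4⁻¹ ≡ 28 (mod 37), so λ ≡ 14·28 ≡ 22.
  x = λ² - 15 - 15 = 484 - 30 ≡ 10; y = λ·(15 - 10) - 2 ≡ 34. → (10, 34)

(10, 34)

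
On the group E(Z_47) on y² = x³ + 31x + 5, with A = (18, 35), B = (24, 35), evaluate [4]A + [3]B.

(42, 30)

First 4A:
Repeated addition: build up to 4A.
2A: tangent at (18, 35): λ = (3·18² + 31)/(2·35) ≡ 16/23. 23⁻¹ ≡ 45 (mod 47), so λ ≡ 16·45 ≡ 15.
  x = λ² - 18 - 18 = 225 - 36 ≡ 1; y = λ·(18 - 1) - 35 ≡ 32. → (1, 32)
3A: (1, 32) + (18, 35). λ = (35 - 32)/(18 - 1) ≡ 3/17 mod 47. 17⁻¹ ≡ 36 (mod 47), so λ ≡ 14.
  x = λ² - 1 - 18 = 196 - 19 ≡ 36; y = λ·(1 - 36) - 32 ≡ 42. → (36, 42)
4A: (36, 42) + (18, 35). λ = (35 - 42)/(18 - 36) ≡ 40/29 mod 47. 29⁻¹ ≡ 13 (mod 47), so λ ≡ 3.
  x = λ² - 36 - 18 = 9 - 54 ≡ 2; y = λ·(36 - 2) - 42 ≡ 13. → (2, 13)
4A = (2, 13).
Next 3B:
Repeated addition: build up to 3B.
2B: tangent at (24, 35): λ = (3·24² + 31)/(2·35) ≡ 20/23. 23⁻¹ ≡ 45 (mod 47), so λ ≡ 20·45 ≡ 7.
  x = λ² - 24 - 24 = 49 - 48 ≡ 1; y = λ·(24 - 1) - 35 ≡ 32. → (1, 32)
3B: (1, 32) + (24, 35). λ = (35 - 32)/(24 - 1) ≡ 3/23 mod 47. 23⁻¹ ≡ 45 (mod 47) since 23·45 = 1035 ≡ 1, so λ ≡ 41.
  x = λ² - 1 - 24 = 1681 - 25 ≡ 11; y = λ·(1 - 11) - 32 ≡ 28. → (11, 28)
3B = (11, 28).
Finally 4A + 3B:
(2, 13) + (11, 28). λ = (28 - 13)/(11 - 2) ≡ 15/9 mod 47. 9⁻¹ ≡ 21 (mod 47) since 9·21 = 189 ≡ 1, so λ ≡ 33.
  x = λ² - 2 - 11 = 1089 - 13 ≡ 42; y = λ·(2 - 42) - 13 ≡ 30. → (42, 30)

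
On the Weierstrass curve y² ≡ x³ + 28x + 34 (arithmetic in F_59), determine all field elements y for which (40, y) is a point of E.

x³ + 28x + 34 = 65154 ≡ 18 (mod 59).
18 is a non-residue mod 59; no y exists.

none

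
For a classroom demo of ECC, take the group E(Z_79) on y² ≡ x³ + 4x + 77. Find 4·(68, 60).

Write Q = (68, 60).
Repeated addition: build up to 4Q.
2Q: tangent at (68, 60): λ = (3·68² + 4)/(2·60) ≡ 51/41. 41⁻¹ ≡ 27 (mod 79) since 41·27 = 1107 ≡ 1, so λ ≡ 51·27 ≡ 34.
  x = λ² - 68 - 68 = 1156 - 136 ≡ 72; y = λ·(68 - 72) - 60 ≡ 41. → (72, 41)
3Q: (72, 41) + (68, 60). λ = (60 - 41)/(68 - 72) ≡ 19/75 mod 79. 75⁻¹ ≡ 59 (mod 79), so λ ≡ 15.
  x = λ² - 72 - 68 = 225 - 140 ≡ 6; y = λ·(72 - 6) - 41 ≡ 1. → (6, 1)
4Q: (6, 1) + (68, 60). λ = (60 - 1)/(68 - 6) ≡ 59/62 mod 79. 62⁻¹ ≡ 65 (mod 79) since 62·65 = 4030 ≡ 1, so λ ≡ 43.
  x = λ² - 6 - 68 = 1849 - 74 ≡ 37; y = λ·(6 - 37) - 1 ≡ 9. → (37, 9)

(37, 9)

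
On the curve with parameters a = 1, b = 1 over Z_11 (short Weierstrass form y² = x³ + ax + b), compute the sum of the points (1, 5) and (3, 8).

(1, 6)

(1, 5) + (3, 8). λ = (8 - 5)/(3 - 1) ≡ 3/2 mod 11. 2⁻¹ ≡ 6 (mod 11), so λ ≡ 7.
  x = λ² - 1 - 3 = 49 - 4 ≡ 1; y = λ·(1 - 1) - 5 ≡ 6. → (1, 6)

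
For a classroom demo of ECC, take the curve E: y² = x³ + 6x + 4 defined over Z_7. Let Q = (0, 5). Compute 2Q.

(4, 1)

tangent at (0, 5): λ = (3·0² + 6)/(2·5) ≡ 6/3. 3⁻¹ ≡ 5 (mod 7), so λ ≡ 6·5 ≡ 2.
  x = λ² - 0 - 0 = 4 - 0 ≡ 4; y = λ·(0 - 4) - 5 ≡ 1. → (4, 1)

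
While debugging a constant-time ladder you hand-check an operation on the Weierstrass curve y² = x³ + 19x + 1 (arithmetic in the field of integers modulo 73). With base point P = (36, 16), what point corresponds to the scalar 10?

Repeated addition: build up to 10P.
2P: tangent at (36, 16): λ = (3·36² + 19)/(2·16) ≡ 38/32. 32⁻¹ ≡ 16 (mod 73) since 32·16 = 512 ≡ 1, so λ ≡ 38·16 ≡ 24.
  x = λ² - 36 - 36 = 576 - 72 ≡ 66; y = λ·(36 - 66) - 16 ≡ 67. → (66, 67)
3P: (66, 67) + (36, 16). λ = (16 - 67)/(36 - 66) ≡ 22/43 mod 73. 43⁻¹ ≡ 17 (mod 73) since 43·17 = 731 ≡ 1, so λ ≡ 9.
  x = λ² - 66 - 36 = 81 - 102 ≡ 52; y = λ·(66 - 52) - 67 ≡ 59. → (52, 59)
4P: (52, 59) + (36, 16). λ = (16 - 59)/(36 - 52) ≡ 30/57 mod 73. 57⁻¹ ≡ 41 (mod 73), so λ ≡ 62.
  x = λ² - 52 - 36 = 3844 - 88 ≡ 33; y = λ·(52 - 33) - 59 ≡ 24. → (33, 24)
5P: (33, 24) + (36, 16). λ = (16 - 24)/(36 - 33) ≡ 65/3 mod 73. 3⁻¹ ≡ 49 (mod 73) since 3·49 = 147 ≡ 1, so λ ≡ 46.
  x = λ² - 33 - 36 = 2116 - 69 ≡ 3; y = λ·(33 - 3) - 24 ≡ 42. → (3, 42)
6P: (3, 42) + (36, 16). λ = (16 - 42)/(36 - 3) ≡ 47/33 mod 73. 33⁻¹ ≡ 31 (mod 73) since 33·31 = 1023 ≡ 1, so λ ≡ 70.
  x = λ² - 3 - 36 = 4900 - 39 ≡ 43; y = λ·(3 - 43) - 42 ≡ 5. → (43, 5)
7P: (43, 5) + (36, 16). λ = (16 - 5)/(36 - 43) ≡ 11/66 mod 73. 66⁻¹ ≡ 52 (mod 73), so λ ≡ 61.
  x = λ² - 43 - 36 = 3721 - 79 ≡ 65; y = λ·(43 - 65) - 5 ≡ 40. → (65, 40)
8P: (65, 40) + (36, 16). λ = (16 - 40)/(36 - 65) ≡ 49/44 mod 73. 44⁻¹ ≡ 5 (mod 73) since 44·5 = 220 ≡ 1, so λ ≡ 26.
  x = λ² - 65 - 36 = 676 - 101 ≡ 64; y = λ·(65 - 64) - 40 ≡ 59. → (64, 59)
9P: (64, 59) + (36, 16). λ = (16 - 59)/(36 - 64) ≡ 30/45 mod 73. 45⁻¹ ≡ 13 (mod 73) since 45·13 = 585 ≡ 1, so λ ≡ 25.
  x = λ² - 64 - 36 = 625 - 100 ≡ 14; y = λ·(64 - 14) - 59 ≡ 23. → (14, 23)
10P: (14, 23) + (36, 16). λ = (16 - 23)/(36 - 14) ≡ 66/22 mod 73. 22⁻¹ ≡ 10 (mod 73) since 22·10 = 220 ≡ 1, so λ ≡ 3.
  x = λ² - 14 - 36 = 9 - 50 ≡ 32; y = λ·(14 - 32) - 23 ≡ 69. → (32, 69)

(32, 69)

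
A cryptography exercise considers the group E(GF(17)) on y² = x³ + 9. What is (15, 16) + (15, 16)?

tangent at (15, 16): λ = (3·15² + 0)/(2·16) ≡ 12/15. 15⁻¹ ≡ 8 (mod 17), so λ ≡ 12·8 ≡ 11.
  x = λ² - 15 - 15 = 121 - 30 ≡ 6; y = λ·(15 - 6) - 16 ≡ 15. → (6, 15)

(6, 15)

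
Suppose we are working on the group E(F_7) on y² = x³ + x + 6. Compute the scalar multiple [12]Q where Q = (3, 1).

(3, 1)

Double-and-add on 12 = (1100)₂. Start with Q = (3, 1) for the leading 1-bit.
double: tangent at (3, 1): λ = (3·3² + 1)/(2·1) ≡ 0/2. 2⁻¹ ≡ 4 (mod 7), so λ ≡ 0·4 ≡ 0.
  x = λ² - 3 - 3 = 0 - 6 ≡ 1; y = λ·(3 - 1) - 1 ≡ 6. → (1, 6)
add Q: (1, 6) + (3, 1). λ = (1 - 6)/(3 - 1) ≡ 2/2 mod 7. 2⁻¹ ≡ 4 (mod 7), so λ ≡ 1.
  x = λ² - 1 - 3 = 1 - 4 ≡ 4; y = λ·(1 - 4) - 6 ≡ 5. → (4, 5)
double: tangent at (4, 5): λ = (3·4² + 1)/(2·5) ≡ 0/3. 3⁻¹ ≡ 5 (mod 7) since 3·5 = 15 ≡ 1, so λ ≡ 0·5 ≡ 0.
  x = λ² - 4 - 4 = 0 - 8 ≡ 6; y = λ·(4 - 6) - 5 ≡ 2. → (6, 2)
double: tangent at (6, 2): λ = (3·6² + 1)/(2·2) ≡ 4/4. 4⁻¹ ≡ 2 (mod 7), so λ ≡ 4·2 ≡ 1.
  x = λ² - 6 - 6 = 1 - 12 ≡ 3; y = λ·(6 - 3) - 2 ≡ 1. → (3, 1)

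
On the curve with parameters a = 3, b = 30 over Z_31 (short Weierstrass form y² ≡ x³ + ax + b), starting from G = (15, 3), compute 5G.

(16, 12)

Repeated addition: build up to 5G.
2G: tangent at (15, 3): λ = (3·15² + 3)/(2·3) ≡ 27/6. 6⁻¹ ≡ 26 (mod 31), so λ ≡ 27·26 ≡ 20.
  x = λ² - 15 - 15 = 400 - 30 ≡ 29; y = λ·(15 - 29) - 3 ≡ 27. → (29, 27)
3G: (29, 27) + (15, 3). λ = (3 - 27)/(15 - 29) ≡ 7/17 mod 31. 17⁻¹ ≡ 11 (mod 31), so λ ≡ 15.
  x = λ² - 29 - 15 = 225 - 44 ≡ 26; y = λ·(29 - 26) - 27 ≡ 18. → (26, 18)
4G: (26, 18) + (15, 3). λ = (3 - 18)/(15 - 26) ≡ 16/20 mod 31. 20⁻¹ ≡ 14 (mod 31), so λ ≡ 7.
  x = λ² - 26 - 15 = 49 - 41 ≡ 8; y = λ·(26 - 8) - 18 ≡ 15. → (8, 15)
5G: (8, 15) + (15, 3). λ = (3 - 15)/(15 - 8) ≡ 19/7 mod 31. 7⁻¹ ≡ 9 (mod 31), so λ ≡ 16.
  x = λ² - 8 - 15 = 256 - 23 ≡ 16; y = λ·(8 - 16) - 15 ≡ 12. → (16, 12)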